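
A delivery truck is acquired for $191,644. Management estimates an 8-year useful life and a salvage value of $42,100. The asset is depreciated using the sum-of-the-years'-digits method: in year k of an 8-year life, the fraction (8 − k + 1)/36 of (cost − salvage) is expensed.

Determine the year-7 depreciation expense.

$8,308

Depreciable base = $191,644 − $42,100 = $149,544.
Sum of the years' digits = 8+7+6+5+4+3+2+1 = 36.
Year 1: $149,544 × 8/36 = $33,232. Book value $158,412.
Year 2: $149,544 × 7/36 = $29,078. Book value $129,334.
Year 3: $149,544 × 6/36 = $24,924. Book value $104,410.
Year 4: $149,544 × 5/36 = $20,770. Book value $83,640.
Year 5: $149,544 × 4/36 = $16,616. Book value $67,024.
Year 6: $149,544 × 3/36 = $12,462. Book value $54,562.
Year 7: $149,544 × 2/36 = $8,308. Book value $46,254.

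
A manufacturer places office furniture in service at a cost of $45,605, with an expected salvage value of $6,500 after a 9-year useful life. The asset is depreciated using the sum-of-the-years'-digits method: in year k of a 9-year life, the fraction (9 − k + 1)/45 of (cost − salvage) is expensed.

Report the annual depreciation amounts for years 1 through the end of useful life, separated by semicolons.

Depreciable base = $45,605 − $6,500 = $39,105.
Sum of the years' digits = 9+8+7+6+5+4+3+2+1 = 45.
Year 1: $39,105 × 9/45 = $7,821. Book value $37,784.
Year 2: $39,105 × 8/45 = $6,952. Book value $30,832.
Year 3: $39,105 × 7/45 = $6,083. Book value $24,749.
Year 4: $39,105 × 6/45 = $5,214. Book value $19,535.
Year 5: $39,105 × 5/45 = $4,345. Book value $15,190.
Year 6: $39,105 × 4/45 = $3,476. Book value $11,714.
Year 7: $39,105 × 3/45 = $2,607. Book value $9,107.
Year 8: $39,105 × 2/45 = $1,738. Book value $7,369.
Year 9: $39,105 × 1/45 = $869. Book value $6,500.

$7,821; $6,952; $6,083; $5,214; $4,345; $3,476; $2,607; $1,738; $869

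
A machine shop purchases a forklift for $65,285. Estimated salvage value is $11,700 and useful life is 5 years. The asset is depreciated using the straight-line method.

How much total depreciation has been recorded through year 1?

$10,717

Depreciable base = $65,285 − $11,700 = $53,585.
Annual expense = $53,585 / 5 = $10,717.
End of year 1: book value $54,568.
Accumulated through year 1 = $65,285 − $54,568 = $10,717.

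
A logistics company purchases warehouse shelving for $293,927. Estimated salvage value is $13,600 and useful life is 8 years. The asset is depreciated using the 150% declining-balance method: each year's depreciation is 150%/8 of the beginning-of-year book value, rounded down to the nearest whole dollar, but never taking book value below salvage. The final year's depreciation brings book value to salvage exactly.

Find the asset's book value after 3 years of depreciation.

$157,656

Depreciable base = $293,927 − $13,600 = $280,327.
Year 1: ⌊$293,927 × 150%/8⌋ = $55,111. Book value $238,816.
Year 2: ⌊$238,816 × 150%/8⌋ = $44,778. Book value $194,038.
Year 3: ⌊$194,038 × 150%/8⌋ = $36,382. Book value $157,656.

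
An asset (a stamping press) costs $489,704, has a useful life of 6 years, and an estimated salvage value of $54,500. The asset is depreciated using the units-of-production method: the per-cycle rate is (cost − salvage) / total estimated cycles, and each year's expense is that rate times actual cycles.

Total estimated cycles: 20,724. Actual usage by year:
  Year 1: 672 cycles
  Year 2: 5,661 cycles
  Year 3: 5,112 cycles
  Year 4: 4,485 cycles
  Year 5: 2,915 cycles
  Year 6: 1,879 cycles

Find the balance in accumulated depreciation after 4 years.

Depreciable base = $489,704 − $54,500 = $435,204.
Rate = $435,204 / 20,724 cycles = $21 per cycle.
Year 1: 672 × $21 = $14,112. Book value $475,592.
Year 2: 5,661 × $21 = $118,881. Book value $356,711.
Year 3: 5,112 × $21 = $107,352. Book value $249,359.
Year 4: 4,485 × $21 = $94,185. Book value $155,174.
Accumulated through year 4 = $489,704 − $155,174 = $334,530.

$334,530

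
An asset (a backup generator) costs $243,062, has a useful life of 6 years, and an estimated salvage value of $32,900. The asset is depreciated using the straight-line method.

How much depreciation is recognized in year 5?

$35,027

Depreciable base = $243,062 − $32,900 = $210,162.
Annual expense = $210,162 / 6 = $35,027.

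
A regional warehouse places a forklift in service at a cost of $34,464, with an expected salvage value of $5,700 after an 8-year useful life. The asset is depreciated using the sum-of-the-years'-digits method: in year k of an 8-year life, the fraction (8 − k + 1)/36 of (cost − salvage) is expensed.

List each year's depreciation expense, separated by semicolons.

Depreciable base = $34,464 − $5,700 = $28,764.
Sum of the years' digits = 8+7+6+5+4+3+2+1 = 36.
Year 1: $28,764 × 8/36 = $6,392. Book value $28,072.
Year 2: $28,764 × 7/36 = $5,593. Book value $22,479.
Year 3: $28,764 × 6/36 = $4,794. Book value $17,685.
Year 4: $28,764 × 5/36 = $3,995. Book value $13,690.
Year 5: $28,764 × 4/36 = $3,196. Book value $10,494.
Year 6: $28,764 × 3/36 = $2,397. Book value $8,097.
Year 7: $28,764 × 2/36 = $1,598. Book value $6,499.
Year 8: $28,764 × 1/36 = $799. Book value $5,700.

$6,392; $5,593; $4,794; $3,995; $3,196; $2,397; $1,598; $799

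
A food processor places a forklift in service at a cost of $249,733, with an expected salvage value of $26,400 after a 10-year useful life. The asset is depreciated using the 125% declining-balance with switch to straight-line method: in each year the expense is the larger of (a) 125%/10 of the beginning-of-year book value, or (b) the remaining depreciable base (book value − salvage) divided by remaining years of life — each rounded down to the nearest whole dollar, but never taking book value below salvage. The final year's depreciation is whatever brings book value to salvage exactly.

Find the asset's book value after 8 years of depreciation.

Depreciable base = $249,733 − $26,400 = $223,333.
Year 1: DB = ⌊$249,733 × 125%/10⌋ = $31,216; SL = ⌊$223,333/10⌋ = $22,333 → take DB $31,216. Book value $218,517.
Year 2: DB = ⌊$218,517 × 125%/10⌋ = $27,314; SL = ⌊$192,117/9⌋ = $21,346 → take DB $27,314. Book value $191,203.
Year 3: DB = ⌊$191,203 × 125%/10⌋ = $23,900; SL = ⌊$164,803/8⌋ = $20,600 → take DB $23,900. Book value $167,303.
Year 4: DB = ⌊$167,303 × 125%/10⌋ = $20,912; SL = ⌊$140,903/7⌋ = $20,129 → take DB $20,912. Book value $146,391.
Year 5: DB = ⌊$146,391 × 125%/10⌋ = $18,298; SL = ⌊$119,991/6⌋ = $19,998 → take SL $19,998. Book value $126,393.
Year 6: DB = ⌊$126,393 × 125%/10⌋ = $15,799; SL = ⌊$99,993/5⌋ = $19,998 → take SL $19,998. Book value $106,395.
Year 7: DB = ⌊$106,395 × 125%/10⌋ = $13,299; SL = ⌊$79,995/4⌋ = $19,998 → take SL $19,998. Book value $86,397.
Year 8: DB = ⌊$86,397 × 125%/10⌋ = $10,799; SL = ⌊$59,997/3⌋ = $19,999 → take SL $19,999. Book value $66,398.

$66,398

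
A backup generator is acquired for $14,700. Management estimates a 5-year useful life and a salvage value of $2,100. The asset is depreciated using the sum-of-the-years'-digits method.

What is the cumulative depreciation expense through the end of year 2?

$7,560

Depreciable base = $14,700 − $2,100 = $12,600.
Sum of the years' digits = 5+4+3+2+1 = 15.
Year 1: $12,600 × 5/15 = $4,200. Book value $10,500.
Year 2: $12,600 × 4/15 = $3,360. Book value $7,140.
Accumulated through year 2 = $14,700 − $7,140 = $7,560.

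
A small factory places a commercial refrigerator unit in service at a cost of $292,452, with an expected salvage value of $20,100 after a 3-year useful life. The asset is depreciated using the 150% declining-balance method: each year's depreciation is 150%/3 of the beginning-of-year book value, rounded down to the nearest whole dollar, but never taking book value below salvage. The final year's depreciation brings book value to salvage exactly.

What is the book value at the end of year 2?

Depreciable base = $292,452 − $20,100 = $272,352.
Year 1: ⌊$292,452 × 150%/3⌋ = $146,226. Book value $146,226.
Year 2: ⌊$146,226 × 150%/3⌋ = $73,113. Book value $73,113.

$73,113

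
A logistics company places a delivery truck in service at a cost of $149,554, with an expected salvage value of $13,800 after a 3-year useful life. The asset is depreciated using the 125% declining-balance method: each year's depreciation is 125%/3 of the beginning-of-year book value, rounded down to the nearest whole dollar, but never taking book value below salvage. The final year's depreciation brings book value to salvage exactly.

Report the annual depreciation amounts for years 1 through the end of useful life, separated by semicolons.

Depreciable base = $149,554 − $13,800 = $135,754.
Year 1: ⌊$149,554 × 125%/3⌋ = $62,314. Book value $87,240.
Year 2: ⌊$87,240 × 125%/3⌋ = $36,350. Book value $50,890.
Year 3 (final): $50,890 − $13,800 = $37,090. Book value $13,800.

$62,314; $36,350; $37,090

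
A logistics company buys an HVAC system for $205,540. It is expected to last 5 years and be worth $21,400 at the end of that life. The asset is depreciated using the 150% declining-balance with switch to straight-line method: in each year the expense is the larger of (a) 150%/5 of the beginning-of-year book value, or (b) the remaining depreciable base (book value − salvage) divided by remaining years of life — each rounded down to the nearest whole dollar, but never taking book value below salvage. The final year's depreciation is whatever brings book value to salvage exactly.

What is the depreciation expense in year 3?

$30,214

Depreciable base = $205,540 − $21,400 = $184,140.
Year 1: DB = ⌊$205,540 × 150%/5⌋ = $61,662; SL = ⌊$184,140/5⌋ = $36,828 → take DB $61,662. Book value $143,878.
Year 2: DB = ⌊$143,878 × 150%/5⌋ = $43,163; SL = ⌊$122,478/4⌋ = $30,619 → take DB $43,163. Book value $100,715.
Year 3: DB = ⌊$100,715 × 150%/5⌋ = $30,214; SL = ⌊$79,315/3⌋ = $26,438 → take DB $30,214. Book value $70,501.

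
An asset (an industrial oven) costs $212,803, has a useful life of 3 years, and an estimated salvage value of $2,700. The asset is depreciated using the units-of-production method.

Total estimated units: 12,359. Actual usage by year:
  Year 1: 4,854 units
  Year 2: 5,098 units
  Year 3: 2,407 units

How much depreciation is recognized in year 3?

Depreciable base = $212,803 − $2,700 = $210,103.
Rate = $210,103 / 12,359 units = $17 per unit.
Year 1: 4,854 × $17 = $82,518. Book value $130,285.
Year 2: 5,098 × $17 = $86,666. Book value $43,619.
Year 3: 2,407 × $17 = $40,919. Book value $2,700.

$40,919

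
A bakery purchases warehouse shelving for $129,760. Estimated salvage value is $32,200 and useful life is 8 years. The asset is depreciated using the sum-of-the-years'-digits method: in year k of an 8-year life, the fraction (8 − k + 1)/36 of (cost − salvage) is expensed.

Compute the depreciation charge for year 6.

$8,130

Depreciable base = $129,760 − $32,200 = $97,560.
Sum of the years' digits = 8+7+6+5+4+3+2+1 = 36.
Year 1: $97,560 × 8/36 = $21,680. Book value $108,080.
Year 2: $97,560 × 7/36 = $18,970. Book value $89,110.
Year 3: $97,560 × 6/36 = $16,260. Book value $72,850.
Year 4: $97,560 × 5/36 = $13,550. Book value $59,300.
Year 5: $97,560 × 4/36 = $10,840. Book value $48,460.
Year 6: $97,560 × 3/36 = $8,130. Book value $40,330.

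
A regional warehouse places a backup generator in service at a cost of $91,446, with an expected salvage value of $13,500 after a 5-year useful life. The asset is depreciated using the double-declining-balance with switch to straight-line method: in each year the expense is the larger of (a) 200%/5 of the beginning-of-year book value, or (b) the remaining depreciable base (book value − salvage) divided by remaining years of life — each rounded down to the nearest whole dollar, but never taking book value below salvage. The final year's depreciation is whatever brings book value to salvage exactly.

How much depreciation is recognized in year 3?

$13,168

Depreciable base = $91,446 − $13,500 = $77,946.
Year 1: DB = ⌊$91,446 × 200%/5⌋ = $36,578; SL = ⌊$77,946/5⌋ = $15,589 → take DB $36,578. Book value $54,868.
Year 2: DB = ⌊$54,868 × 200%/5⌋ = $21,947; SL = ⌊$41,368/4⌋ = $10,342 → take DB $21,947. Book value $32,921.
Year 3: DB = ⌊$32,921 × 200%/5⌋ = $13,168; SL = ⌊$19,421/3⌋ = $6,473 → take DB $13,168. Book value $19,753.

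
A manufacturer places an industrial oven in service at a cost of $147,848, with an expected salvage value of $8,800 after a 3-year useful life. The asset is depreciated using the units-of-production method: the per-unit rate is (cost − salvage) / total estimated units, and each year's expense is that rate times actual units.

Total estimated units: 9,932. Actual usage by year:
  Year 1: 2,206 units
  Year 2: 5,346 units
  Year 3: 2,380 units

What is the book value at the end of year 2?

$42,120

Depreciable base = $147,848 − $8,800 = $139,048.
Rate = $139,048 / 9,932 units = $14 per unit.
Year 1: 2,206 × $14 = $30,884. Book value $116,964.
Year 2: 5,346 × $14 = $74,844. Book value $42,120.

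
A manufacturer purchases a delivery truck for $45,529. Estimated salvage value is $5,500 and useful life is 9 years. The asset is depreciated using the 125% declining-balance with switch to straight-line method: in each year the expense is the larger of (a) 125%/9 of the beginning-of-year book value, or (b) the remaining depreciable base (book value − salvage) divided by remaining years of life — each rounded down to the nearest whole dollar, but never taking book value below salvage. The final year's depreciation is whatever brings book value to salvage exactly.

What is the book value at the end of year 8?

Depreciable base = $45,529 − $5,500 = $40,029.
Year 1: DB = ⌊$45,529 × 125%/9⌋ = $6,323; SL = ⌊$40,029/9⌋ = $4,447 → take DB $6,323. Book value $39,206.
Year 2: DB = ⌊$39,206 × 125%/9⌋ = $5,445; SL = ⌊$33,706/8⌋ = $4,213 → take DB $5,445. Book value $33,761.
Year 3: DB = ⌊$33,761 × 125%/9⌋ = $4,689; SL = ⌊$28,261/7⌋ = $4,037 → take DB $4,689. Book value $29,072.
Year 4: DB = ⌊$29,072 × 125%/9⌋ = $4,037; SL = ⌊$23,572/6⌋ = $3,928 → take DB $4,037. Book value $25,035.
Year 5: DB = ⌊$25,035 × 125%/9⌋ = $3,477; SL = ⌊$19,535/5⌋ = $3,907 → take SL $3,907. Book value $21,128.
Year 6: DB = ⌊$21,128 × 125%/9⌋ = $2,934; SL = ⌊$15,628/4⌋ = $3,907 → take SL $3,907. Book value $17,221.
Year 7: DB = ⌊$17,221 × 125%/9⌋ = $2,391; SL = ⌊$11,721/3⌋ = $3,907 → take SL $3,907. Book value $13,314.
Year 8: DB = ⌊$13,314 × 125%/9⌋ = $1,849; SL = ⌊$7,814/2⌋ = $3,907 → take SL $3,907. Book value $9,407.

$9,407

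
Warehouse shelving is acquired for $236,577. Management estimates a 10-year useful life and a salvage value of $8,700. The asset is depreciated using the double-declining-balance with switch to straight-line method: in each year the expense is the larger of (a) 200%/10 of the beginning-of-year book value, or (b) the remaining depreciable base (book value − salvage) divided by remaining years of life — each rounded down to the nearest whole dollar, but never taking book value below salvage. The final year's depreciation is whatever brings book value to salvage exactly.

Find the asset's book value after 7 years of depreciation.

$48,690

Depreciable base = $236,577 − $8,700 = $227,877.
Year 1: DB = ⌊$236,577 × 200%/10⌋ = $47,315; SL = ⌊$227,877/10⌋ = $22,787 → take DB $47,315. Book value $189,262.
Year 2: DB = ⌊$189,262 × 200%/10⌋ = $37,852; SL = ⌊$180,562/9⌋ = $20,062 → take DB $37,852. Book value $151,410.
Year 3: DB = ⌊$151,410 × 200%/10⌋ = $30,282; SL = ⌊$142,710/8⌋ = $17,838 → take DB $30,282. Book value $121,128.
Year 4: DB = ⌊$121,128 × 200%/10⌋ = $24,225; SL = ⌊$112,428/7⌋ = $16,061 → take DB $24,225. Book value $96,903.
Year 5: DB = ⌊$96,903 × 200%/10⌋ = $19,380; SL = ⌊$88,203/6⌋ = $14,700 → take DB $19,380. Book value $77,523.
Year 6: DB = ⌊$77,523 × 200%/10⌋ = $15,504; SL = ⌊$68,823/5⌋ = $13,764 → take DB $15,504. Book value $62,019.
Year 7: DB = ⌊$62,019 × 200%/10⌋ = $12,403; SL = ⌊$53,319/4⌋ = $13,329 → take SL $13,329. Book value $48,690.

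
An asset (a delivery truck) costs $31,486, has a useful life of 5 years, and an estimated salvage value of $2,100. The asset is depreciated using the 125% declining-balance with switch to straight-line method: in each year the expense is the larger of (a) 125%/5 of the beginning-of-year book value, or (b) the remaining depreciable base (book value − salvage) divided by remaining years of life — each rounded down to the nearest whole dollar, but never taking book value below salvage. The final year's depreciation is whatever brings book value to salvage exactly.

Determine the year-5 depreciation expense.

$5,204

Depreciable base = $31,486 − $2,100 = $29,386.
Year 1: DB = ⌊$31,486 × 125%/5⌋ = $7,871; SL = ⌊$29,386/5⌋ = $5,877 → take DB $7,871. Book value $23,615.
Year 2: DB = ⌊$23,615 × 125%/5⌋ = $5,903; SL = ⌊$21,515/4⌋ = $5,378 → take DB $5,903. Book value $17,712.
Year 3: DB = ⌊$17,712 × 125%/5⌋ = $4,428; SL = ⌊$15,612/3⌋ = $5,204 → take SL $5,204. Book value $12,508.
Year 4: DB = ⌊$12,508 × 125%/5⌋ = $3,127; SL = ⌊$10,408/2⌋ = $5,204 → take SL $5,204. Book value $7,304.
Year 5 (final): $7,304 − $2,100 = $5,204. Book value $2,100.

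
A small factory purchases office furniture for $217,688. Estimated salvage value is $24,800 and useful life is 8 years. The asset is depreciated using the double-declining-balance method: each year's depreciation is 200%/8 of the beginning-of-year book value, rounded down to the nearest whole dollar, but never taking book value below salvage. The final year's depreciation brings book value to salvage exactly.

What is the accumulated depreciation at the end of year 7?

Depreciable base = $217,688 − $24,800 = $192,888.
Year 1: ⌊$217,688 × 200%/8⌋ = $54,422. Book value $163,266.
Year 2: ⌊$163,266 × 200%/8⌋ = $40,816. Book value $122,450.
Year 3: ⌊$122,450 × 200%/8⌋ = $30,612. Book value $91,838.
Year 4: ⌊$91,838 × 200%/8⌋ = $22,959. Book value $68,879.
Year 5: ⌊$68,879 × 200%/8⌋ = $17,219. Book value $51,660.
Year 6: ⌊$51,660 × 200%/8⌋ = $12,915. Book value $38,745.
Year 7: ⌊$38,745 × 200%/8⌋ = $9,686. Book value $29,059.
Accumulated through year 7 = $217,688 − $29,059 = $188,629.

$188,629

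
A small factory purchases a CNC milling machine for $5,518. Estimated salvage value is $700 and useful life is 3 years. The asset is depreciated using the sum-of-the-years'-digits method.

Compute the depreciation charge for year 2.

Depreciable base = $5,518 − $700 = $4,818.
Sum of the years' digits = 3+2+1 = 6.
Year 1: $4,818 × 3/6 = $2,409. Book value $3,109.
Year 2: $4,818 × 2/6 = $1,606. Book value $1,503.

$1,606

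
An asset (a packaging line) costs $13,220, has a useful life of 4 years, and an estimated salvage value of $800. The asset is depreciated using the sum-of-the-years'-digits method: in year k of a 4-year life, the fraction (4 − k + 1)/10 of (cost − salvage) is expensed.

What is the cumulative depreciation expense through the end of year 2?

$8,694

Depreciable base = $13,220 − $800 = $12,420.
Sum of the years' digits = 4+3+2+1 = 10.
Year 1: $12,420 × 4/10 = $4,968. Book value $8,252.
Year 2: $12,420 × 3/10 = $3,726. Book value $4,526.
Accumulated through year 2 = $13,220 − $4,526 = $8,694.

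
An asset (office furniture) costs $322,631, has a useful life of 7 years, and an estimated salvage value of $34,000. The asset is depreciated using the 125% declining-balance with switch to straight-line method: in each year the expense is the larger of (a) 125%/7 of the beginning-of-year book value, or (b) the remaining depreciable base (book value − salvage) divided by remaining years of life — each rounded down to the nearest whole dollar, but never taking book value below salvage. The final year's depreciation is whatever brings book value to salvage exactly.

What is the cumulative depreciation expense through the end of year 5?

Depreciable base = $322,631 − $34,000 = $288,631.
Year 1: DB = ⌊$322,631 × 125%/7⌋ = $57,612; SL = ⌊$288,631/7⌋ = $41,233 → take DB $57,612. Book value $265,019.
Year 2: DB = ⌊$265,019 × 125%/7⌋ = $47,324; SL = ⌊$231,019/6⌋ = $38,503 → take DB $47,324. Book value $217,695.
Year 3: DB = ⌊$217,695 × 125%/7⌋ = $38,874; SL = ⌊$183,695/5⌋ = $36,739 → take DB $38,874. Book value $178,821.
Year 4: DB = ⌊$178,821 × 125%/7⌋ = $31,932; SL = ⌊$144,821/4⌋ = $36,205 → take SL $36,205. Book value $142,616.
Year 5: DB = ⌊$142,616 × 125%/7⌋ = $25,467; SL = ⌊$108,616/3⌋ = $36,205 → take SL $36,205. Book value $106,411.
Accumulated through year 5 = $322,631 − $106,411 = $216,220.

$216,220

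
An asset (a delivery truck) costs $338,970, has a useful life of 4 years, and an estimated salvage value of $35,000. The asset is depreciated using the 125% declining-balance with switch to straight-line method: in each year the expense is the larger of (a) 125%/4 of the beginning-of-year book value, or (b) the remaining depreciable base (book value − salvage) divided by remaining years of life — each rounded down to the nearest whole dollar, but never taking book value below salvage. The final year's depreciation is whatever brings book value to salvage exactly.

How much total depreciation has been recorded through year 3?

Depreciable base = $338,970 − $35,000 = $303,970.
Year 1: DB = ⌊$338,970 × 125%/4⌋ = $105,928; SL = ⌊$303,970/4⌋ = $75,992 → take DB $105,928. Book value $233,042.
Year 2: DB = ⌊$233,042 × 125%/4⌋ = $72,825; SL = ⌊$198,042/3⌋ = $66,014 → take DB $72,825. Book value $160,217.
Year 3: DB = ⌊$160,217 × 125%/4⌋ = $50,067; SL = ⌊$125,217/2⌋ = $62,608 → take SL $62,608. Book value $97,609.
Accumulated through year 3 = $338,970 − $97,609 = $241,361.

$241,361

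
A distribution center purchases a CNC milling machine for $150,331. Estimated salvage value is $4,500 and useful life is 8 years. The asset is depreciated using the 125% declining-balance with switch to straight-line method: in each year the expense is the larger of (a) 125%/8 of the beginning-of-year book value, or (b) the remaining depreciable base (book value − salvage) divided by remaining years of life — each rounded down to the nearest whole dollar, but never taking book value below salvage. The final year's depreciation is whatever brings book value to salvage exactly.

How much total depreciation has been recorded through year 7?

$128,743

Depreciable base = $150,331 − $4,500 = $145,831.
Year 1: DB = ⌊$150,331 × 125%/8⌋ = $23,489; SL = ⌊$145,831/8⌋ = $18,228 → take DB $23,489. Book value $126,842.
Year 2: DB = ⌊$126,842 × 125%/8⌋ = $19,819; SL = ⌊$122,342/7⌋ = $17,477 → take DB $19,819. Book value $107,023.
Year 3: DB = ⌊$107,023 × 125%/8⌋ = $16,722; SL = ⌊$102,523/6⌋ = $17,087 → take SL $17,087. Book value $89,936.
Year 4: DB = ⌊$89,936 × 125%/8⌋ = $14,052; SL = ⌊$85,436/5⌋ = $17,087 → take SL $17,087. Book value $72,849.
Year 5: DB = ⌊$72,849 × 125%/8⌋ = $11,382; SL = ⌊$68,349/4⌋ = $17,087 → take SL $17,087. Book value $55,762.
Year 6: DB = ⌊$55,762 × 125%/8⌋ = $8,712; SL = ⌊$51,262/3⌋ = $17,087 → take SL $17,087. Book value $38,675.
Year 7: DB = ⌊$38,675 × 125%/8⌋ = $6,042; SL = ⌊$34,175/2⌋ = $17,087 → take SL $17,087. Book value $21,588.
Accumulated through year 7 = $150,331 − $21,588 = $128,743.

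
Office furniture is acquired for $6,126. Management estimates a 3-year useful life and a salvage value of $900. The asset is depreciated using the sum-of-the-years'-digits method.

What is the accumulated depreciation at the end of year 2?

$4,355

Depreciable base = $6,126 − $900 = $5,226.
Sum of the years' digits = 3+2+1 = 6.
Year 1: $5,226 × 3/6 = $2,613. Book value $3,513.
Year 2: $5,226 × 2/6 = $1,742. Book value $1,771.
Accumulated through year 2 = $6,126 − $1,771 = $4,355.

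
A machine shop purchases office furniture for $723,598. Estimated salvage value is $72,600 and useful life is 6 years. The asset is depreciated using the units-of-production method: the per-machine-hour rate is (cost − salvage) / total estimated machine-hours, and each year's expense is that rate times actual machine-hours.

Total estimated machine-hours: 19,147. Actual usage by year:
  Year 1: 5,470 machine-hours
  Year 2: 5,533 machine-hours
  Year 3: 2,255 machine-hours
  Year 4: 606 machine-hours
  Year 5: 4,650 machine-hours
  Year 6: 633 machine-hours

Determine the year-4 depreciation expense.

Depreciable base = $723,598 − $72,600 = $650,998.
Rate = $650,998 / 19,147 machine-hours = $34 per machine-hour.
Year 1: 5,470 × $34 = $185,980. Book value $537,618.
Year 2: 5,533 × $34 = $188,122. Book value $349,496.
Year 3: 2,255 × $34 = $76,670. Book value $272,826.
Year 4: 606 × $34 = $20,604. Book value $252,222.

$20,604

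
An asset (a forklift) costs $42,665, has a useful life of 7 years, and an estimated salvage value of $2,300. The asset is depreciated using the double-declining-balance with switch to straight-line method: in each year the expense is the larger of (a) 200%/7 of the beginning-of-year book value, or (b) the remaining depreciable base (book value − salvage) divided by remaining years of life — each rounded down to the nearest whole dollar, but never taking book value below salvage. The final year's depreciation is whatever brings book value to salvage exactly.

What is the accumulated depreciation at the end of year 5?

$34,731

Depreciable base = $42,665 − $2,300 = $40,365.
Year 1: DB = ⌊$42,665 × 200%/7⌋ = $12,190; SL = ⌊$40,365/7⌋ = $5,766 → take DB $12,190. Book value $30,475.
Year 2: DB = ⌊$30,475 × 200%/7⌋ = $8,707; SL = ⌊$28,175/6⌋ = $4,695 → take DB $8,707. Book value $21,768.
Year 3: DB = ⌊$21,768 × 200%/7⌋ = $6,219; SL = ⌊$19,468/5⌋ = $3,893 → take DB $6,219. Book value $15,549.
Year 4: DB = ⌊$15,549 × 200%/7⌋ = $4,442; SL = ⌊$13,249/4⌋ = $3,312 → take DB $4,442. Book value $11,107.
Year 5: DB = ⌊$11,107 × 200%/7⌋ = $3,173; SL = ⌊$8,807/3⌋ = $2,935 → take DB $3,173. Book value $7,934.
Accumulated through year 5 = $42,665 − $7,934 = $34,731.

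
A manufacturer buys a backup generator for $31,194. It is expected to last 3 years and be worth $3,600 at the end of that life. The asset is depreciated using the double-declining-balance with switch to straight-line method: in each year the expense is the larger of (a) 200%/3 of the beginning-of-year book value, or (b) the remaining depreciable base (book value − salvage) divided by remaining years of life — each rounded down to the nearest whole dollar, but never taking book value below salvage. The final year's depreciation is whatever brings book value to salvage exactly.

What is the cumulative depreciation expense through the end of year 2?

Depreciable base = $31,194 − $3,600 = $27,594.
Year 1: DB = ⌊$31,194 × 200%/3⌋ = $20,796; SL = ⌊$27,594/3⌋ = $9,198 → take DB $20,796. Book value $10,398.
Year 2: DB = ⌊$10,398 × 200%/3⌋ = $6,932; SL = ⌊$6,798/2⌋ = $3,399 → take DB $6,932, capped at $6,798. Book value $3,600.
Accumulated through year 2 = $31,194 − $3,600 = $27,594.

$27,594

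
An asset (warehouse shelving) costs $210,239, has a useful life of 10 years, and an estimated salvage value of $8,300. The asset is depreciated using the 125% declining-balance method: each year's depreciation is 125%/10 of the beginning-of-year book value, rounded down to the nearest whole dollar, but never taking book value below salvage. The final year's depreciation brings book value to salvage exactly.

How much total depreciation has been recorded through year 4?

Depreciable base = $210,239 − $8,300 = $201,939.
Year 1: ⌊$210,239 × 125%/10⌋ = $26,279. Book value $183,960.
Year 2: ⌊$183,960 × 125%/10⌋ = $22,995. Book value $160,965.
Year 3: ⌊$160,965 × 125%/10⌋ = $20,120. Book value $140,845.
Year 4: ⌊$140,845 × 125%/10⌋ = $17,605. Book value $123,240.
Accumulated through year 4 = $210,239 − $123,240 = $86,999.

$86,999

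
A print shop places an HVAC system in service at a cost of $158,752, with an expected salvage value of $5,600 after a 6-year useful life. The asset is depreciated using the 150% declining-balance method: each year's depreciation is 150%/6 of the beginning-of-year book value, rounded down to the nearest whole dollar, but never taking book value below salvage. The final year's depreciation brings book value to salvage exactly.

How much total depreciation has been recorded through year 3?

$91,778

Depreciable base = $158,752 − $5,600 = $153,152.
Year 1: ⌊$158,752 × 150%/6⌋ = $39,688. Book value $119,064.
Year 2: ⌊$119,064 × 150%/6⌋ = $29,766. Book value $89,298.
Year 3: ⌊$89,298 × 150%/6⌋ = $22,324. Book value $66,974.
Accumulated through year 3 = $158,752 − $66,974 = $91,778.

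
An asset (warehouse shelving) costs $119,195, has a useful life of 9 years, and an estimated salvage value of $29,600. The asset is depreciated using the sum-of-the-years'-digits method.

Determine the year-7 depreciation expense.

$5,973

Depreciable base = $119,195 − $29,600 = $89,595.
Sum of the years' digits = 9+8+7+6+5+4+3+2+1 = 45.
Year 1: $89,595 × 9/45 = $17,919. Book value $101,276.
Year 2: $89,595 × 8/45 = $15,928. Book value $85,348.
Year 3: $89,595 × 7/45 = $13,937. Book value $71,411.
Year 4: $89,595 × 6/45 = $11,946. Book value $59,465.
Year 5: $89,595 × 5/45 = $9,955. Book value $49,510.
Year 6: $89,595 × 4/45 = $7,964. Book value $41,546.
Year 7: $89,595 × 3/45 = $5,973. Book value $35,573.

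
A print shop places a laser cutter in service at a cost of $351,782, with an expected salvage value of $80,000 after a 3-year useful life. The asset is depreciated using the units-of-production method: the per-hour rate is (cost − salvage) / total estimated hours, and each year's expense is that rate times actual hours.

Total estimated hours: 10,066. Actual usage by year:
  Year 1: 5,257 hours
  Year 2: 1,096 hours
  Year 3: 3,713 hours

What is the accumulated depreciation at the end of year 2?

$171,531

Depreciable base = $351,782 − $80,000 = $271,782.
Rate = $271,782 / 10,066 hours = $27 per hour.
Year 1: 5,257 × $27 = $141,939. Book value $209,843.
Year 2: 1,096 × $27 = $29,592. Book value $180,251.
Accumulated through year 2 = $351,782 − $180,251 = $171,531.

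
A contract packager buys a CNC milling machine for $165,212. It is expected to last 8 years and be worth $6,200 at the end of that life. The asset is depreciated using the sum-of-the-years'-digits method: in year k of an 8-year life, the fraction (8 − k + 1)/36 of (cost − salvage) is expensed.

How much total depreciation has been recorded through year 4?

$114,842

Depreciable base = $165,212 − $6,200 = $159,012.
Sum of the years' digits = 8+7+6+5+4+3+2+1 = 36.
Year 1: $159,012 × 8/36 = $35,336. Book value $129,876.
Year 2: $159,012 × 7/36 = $30,919. Book value $98,957.
Year 3: $159,012 × 6/36 = $26,502. Book value $72,455.
Year 4: $159,012 × 5/36 = $22,085. Book value $50,370.
Accumulated through year 4 = $165,212 − $50,370 = $114,842.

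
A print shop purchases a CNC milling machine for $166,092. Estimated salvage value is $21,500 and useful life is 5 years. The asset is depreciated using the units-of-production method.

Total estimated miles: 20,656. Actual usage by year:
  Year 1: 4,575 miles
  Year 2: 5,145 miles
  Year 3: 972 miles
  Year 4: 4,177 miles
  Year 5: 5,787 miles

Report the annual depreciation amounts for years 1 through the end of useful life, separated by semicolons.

Depreciable base = $166,092 − $21,500 = $144,592.
Rate = $144,592 / 20,656 miles = $7 per mile.
Year 1: 4,575 × $7 = $32,025. Book value $134,067.
Year 2: 5,145 × $7 = $36,015. Book value $98,052.
Year 3: 972 × $7 = $6,804. Book value $91,248.
Year 4: 4,177 × $7 = $29,239. Book value $62,009.
Year 5: 5,787 × $7 = $40,509. Book value $21,500.

$32,025; $36,015; $6,804; $29,239; $40,509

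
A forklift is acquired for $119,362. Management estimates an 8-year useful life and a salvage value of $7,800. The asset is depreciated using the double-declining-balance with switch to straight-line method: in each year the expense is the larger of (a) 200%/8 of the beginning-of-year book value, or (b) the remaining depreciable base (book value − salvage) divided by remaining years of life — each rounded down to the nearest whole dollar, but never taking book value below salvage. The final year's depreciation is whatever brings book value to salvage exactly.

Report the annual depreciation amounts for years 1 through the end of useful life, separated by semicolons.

Depreciable base = $119,362 − $7,800 = $111,562.
Year 1: DB = ⌊$119,362 × 200%/8⌋ = $29,840; SL = ⌊$111,562/8⌋ = $13,945 → take DB $29,840. Book value $89,522.
Year 2: DB = ⌊$89,522 × 200%/8⌋ = $22,380; SL = ⌊$81,722/7⌋ = $11,674 → take DB $22,380. Book value $67,142.
Year 3: DB = ⌊$67,142 × 200%/8⌋ = $16,785; SL = ⌊$59,342/6⌋ = $9,890 → take DB $16,785. Book value $50,357.
Year 4: DB = ⌊$50,357 × 200%/8⌋ = $12,589; SL = ⌊$42,557/5⌋ = $8,511 → take DB $12,589. Book value $37,768.
Year 5: DB = ⌊$37,768 × 200%/8⌋ = $9,442; SL = ⌊$29,968/4⌋ = $7,492 → take DB $9,442. Book value $28,326.
Year 6: DB = ⌊$28,326 × 200%/8⌋ = $7,081; SL = ⌊$20,526/3⌋ = $6,842 → take DB $7,081. Book value $21,245.
Year 7: DB = ⌊$21,245 × 200%/8⌋ = $5,311; SL = ⌊$13,445/2⌋ = $6,722 → take SL $6,722. Book value $14,523.
Year 8 (final): $14,523 − $7,800 = $6,723. Book value $7,800.

$29,840; $22,380; $16,785; $12,589; $9,442; $7,081; $6,722; $6,723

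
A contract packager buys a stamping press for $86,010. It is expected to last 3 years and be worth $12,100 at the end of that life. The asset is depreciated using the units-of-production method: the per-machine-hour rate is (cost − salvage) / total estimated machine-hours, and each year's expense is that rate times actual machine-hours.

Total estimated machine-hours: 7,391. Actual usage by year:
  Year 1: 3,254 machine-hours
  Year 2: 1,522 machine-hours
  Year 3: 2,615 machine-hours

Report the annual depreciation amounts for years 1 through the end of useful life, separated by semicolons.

Depreciable base = $86,010 − $12,100 = $73,910.
Rate = $73,910 / 7,391 machine-hours = $10 per machine-hour.
Year 1: 3,254 × $10 = $32,540. Book value $53,470.
Year 2: 1,522 × $10 = $15,220. Book value $38,250.
Year 3: 2,615 × $10 = $26,150. Book value $12,100.

$32,540; $15,220; $26,150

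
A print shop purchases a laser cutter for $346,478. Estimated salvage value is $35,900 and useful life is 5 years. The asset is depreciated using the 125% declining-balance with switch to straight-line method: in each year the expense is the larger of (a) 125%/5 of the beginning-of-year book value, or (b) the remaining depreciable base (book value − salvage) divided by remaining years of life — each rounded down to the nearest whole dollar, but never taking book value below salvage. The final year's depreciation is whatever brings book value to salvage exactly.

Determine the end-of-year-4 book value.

Depreciable base = $346,478 − $35,900 = $310,578.
Year 1: DB = ⌊$346,478 × 125%/5⌋ = $86,619; SL = ⌊$310,578/5⌋ = $62,115 → take DB $86,619. Book value $259,859.
Year 2: DB = ⌊$259,859 × 125%/5⌋ = $64,964; SL = ⌊$223,959/4⌋ = $55,989 → take DB $64,964. Book value $194,895.
Year 3: DB = ⌊$194,895 × 125%/5⌋ = $48,723; SL = ⌊$158,995/3⌋ = $52,998 → take SL $52,998. Book value $141,897.
Year 4: DB = ⌊$141,897 × 125%/5⌋ = $35,474; SL = ⌊$105,997/2⌋ = $52,998 → take SL $52,998. Book value $88,899.

$88,899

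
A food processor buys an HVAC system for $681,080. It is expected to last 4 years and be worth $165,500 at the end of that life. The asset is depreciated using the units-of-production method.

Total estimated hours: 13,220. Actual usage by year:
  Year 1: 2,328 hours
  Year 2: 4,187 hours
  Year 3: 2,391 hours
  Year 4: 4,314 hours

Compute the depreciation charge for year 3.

Depreciable base = $681,080 − $165,500 = $515,580.
Rate = $515,580 / 13,220 hours = $39 per hour.
Year 1: 2,328 × $39 = $90,792. Book value $590,288.
Year 2: 4,187 × $39 = $163,293. Book value $426,995.
Year 3: 2,391 × $39 = $93,249. Book value $333,746.

$93,249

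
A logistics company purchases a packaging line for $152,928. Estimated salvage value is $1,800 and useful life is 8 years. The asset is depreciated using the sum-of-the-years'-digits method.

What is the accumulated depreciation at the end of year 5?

$125,940

Depreciable base = $152,928 − $1,800 = $151,128.
Sum of the years' digits = 8+7+6+5+4+3+2+1 = 36.
Year 1: $151,128 × 8/36 = $33,584. Book value $119,344.
Year 2: $151,128 × 7/36 = $29,386. Book value $89,958.
Year 3: $151,128 × 6/36 = $25,188. Book value $64,770.
Year 4: $151,128 × 5/36 = $20,990. Book value $43,780.
Year 5: $151,128 × 4/36 = $16,792. Book value $26,988.
Accumulated through year 5 = $152,928 − $26,988 = $125,940.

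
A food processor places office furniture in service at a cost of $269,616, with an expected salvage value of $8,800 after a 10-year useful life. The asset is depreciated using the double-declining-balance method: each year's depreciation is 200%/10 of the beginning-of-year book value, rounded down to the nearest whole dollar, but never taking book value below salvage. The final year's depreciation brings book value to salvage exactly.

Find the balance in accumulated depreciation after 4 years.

$159,180

Depreciable base = $269,616 − $8,800 = $260,816.
Year 1: ⌊$269,616 × 200%/10⌋ = $53,923. Book value $215,693.
Year 2: ⌊$215,693 × 200%/10⌋ = $43,138. Book value $172,555.
Year 3: ⌊$172,555 × 200%/10⌋ = $34,511. Book value $138,044.
Year 4: ⌊$138,044 × 200%/10⌋ = $27,608. Book value $110,436.
Accumulated through year 4 = $269,616 − $110,436 = $159,180.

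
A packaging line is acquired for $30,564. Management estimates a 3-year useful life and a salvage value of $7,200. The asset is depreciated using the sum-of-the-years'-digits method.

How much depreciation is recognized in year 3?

Depreciable base = $30,564 − $7,200 = $23,364.
Sum of the years' digits = 3+2+1 = 6.
Year 1: $23,364 × 3/6 = $11,682. Book value $18,882.
Year 2: $23,364 × 2/6 = $7,788. Book value $11,094.
Year 3: $23,364 × 1/6 = $3,894. Book value $7,200.

$3,894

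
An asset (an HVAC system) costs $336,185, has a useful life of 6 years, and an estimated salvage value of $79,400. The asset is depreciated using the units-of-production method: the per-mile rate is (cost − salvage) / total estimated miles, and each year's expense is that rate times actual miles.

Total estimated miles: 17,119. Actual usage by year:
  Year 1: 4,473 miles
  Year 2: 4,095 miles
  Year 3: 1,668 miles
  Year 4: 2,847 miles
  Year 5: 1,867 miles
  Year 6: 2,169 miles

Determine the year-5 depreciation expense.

Depreciable base = $336,185 − $79,400 = $256,785.
Rate = $256,785 / 17,119 miles = $15 per mile.
Year 1: 4,473 × $15 = $67,095. Book value $269,090.
Year 2: 4,095 × $15 = $61,425. Book value $207,665.
Year 3: 1,668 × $15 = $25,020. Book value $182,645.
Year 4: 2,847 × $15 = $42,705. Book value $139,940.
Year 5: 1,867 × $15 = $28,005. Book value $111,935.

$28,005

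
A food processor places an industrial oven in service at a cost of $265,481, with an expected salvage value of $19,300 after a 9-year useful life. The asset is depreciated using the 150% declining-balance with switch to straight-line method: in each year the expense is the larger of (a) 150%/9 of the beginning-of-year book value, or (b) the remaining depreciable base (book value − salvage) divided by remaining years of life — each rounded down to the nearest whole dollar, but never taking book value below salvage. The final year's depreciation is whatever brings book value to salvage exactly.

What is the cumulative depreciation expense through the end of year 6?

$180,943

Depreciable base = $265,481 − $19,300 = $246,181.
Year 1: DB = ⌊$265,481 × 150%/9⌋ = $44,246; SL = ⌊$246,181/9⌋ = $27,353 → take DB $44,246. Book value $221,235.
Year 2: DB = ⌊$221,235 × 150%/9⌋ = $36,872; SL = ⌊$201,935/8⌋ = $25,241 → take DB $36,872. Book value $184,363.
Year 3: DB = ⌊$184,363 × 150%/9⌋ = $30,727; SL = ⌊$165,063/7⌋ = $23,580 → take DB $30,727. Book value $153,636.
Year 4: DB = ⌊$153,636 × 150%/9⌋ = $25,606; SL = ⌊$134,336/6⌋ = $22,389 → take DB $25,606. Book value $128,030.
Year 5: DB = ⌊$128,030 × 150%/9⌋ = $21,338; SL = ⌊$108,730/5⌋ = $21,746 → take SL $21,746. Book value $106,284.
Year 6: DB = ⌊$106,284 × 150%/9⌋ = $17,714; SL = ⌊$86,984/4⌋ = $21,746 → take SL $21,746. Book value $84,538.
Accumulated through year 6 = $265,481 − $84,538 = $180,943.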